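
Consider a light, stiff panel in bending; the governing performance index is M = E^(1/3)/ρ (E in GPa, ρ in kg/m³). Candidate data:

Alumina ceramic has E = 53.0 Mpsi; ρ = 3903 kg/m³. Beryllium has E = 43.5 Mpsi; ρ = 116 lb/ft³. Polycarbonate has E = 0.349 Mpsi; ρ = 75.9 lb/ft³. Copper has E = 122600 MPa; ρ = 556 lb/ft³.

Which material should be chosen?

Normalizing units and computing the index:
  alumina ceramic: E = 365.4 GPa, ρ = 3903 kg/m³
  beryllium: E = 299.9 GPa, ρ = 1858 kg/m³
  polycarbonate: E = 2.406 GPa, ρ = 1216 kg/m³
  copper: E = 122.6 GPa, ρ = 8906 kg/m³
  beryllium: M = 3.60×10⁻³
  alumina ceramic: M = 1.83×10⁻³
  polycarbonate: M = 1.10×10⁻³
  copper: M = 0.558×10⁻³
Beryllium ranks first.

beryllium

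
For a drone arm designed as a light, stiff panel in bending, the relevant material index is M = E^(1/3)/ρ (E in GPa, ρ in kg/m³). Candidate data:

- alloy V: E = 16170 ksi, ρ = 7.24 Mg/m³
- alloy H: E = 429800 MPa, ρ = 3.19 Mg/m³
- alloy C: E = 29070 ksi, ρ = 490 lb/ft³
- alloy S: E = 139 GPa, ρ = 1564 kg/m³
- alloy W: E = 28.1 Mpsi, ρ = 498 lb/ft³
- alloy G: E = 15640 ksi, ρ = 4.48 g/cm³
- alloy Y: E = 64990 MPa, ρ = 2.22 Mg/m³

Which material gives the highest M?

In SI units:
  alloy V: E = 111.5 GPa, ρ = 7240 kg/m³
  alloy H: E = 429.8 GPa, ρ = 3190 kg/m³
  alloy C: E = 200.4 GPa, ρ = 7849 kg/m³
  alloy S: E = 139.0 GPa, ρ = 1564 kg/m³
  alloy W: E = 193.7 GPa, ρ = 7977 kg/m³
  alloy G: E = 107.8 GPa, ρ = 4480 kg/m³
  alloy Y: E = 64.99 GPa, ρ = 2220 kg/m³
  alloy S: M = 3.31×10⁻³
  alloy H: M = 2.37×10⁻³
  alloy Y: M = 1.81×10⁻³
  alloy G: M = 1.06×10⁻³
  alloy C: M = 0.746×10⁻³
  alloy W: M = 0.725×10⁻³
  alloy V: M = 0.665×10⁻³
Alloy S ranks first.

alloy S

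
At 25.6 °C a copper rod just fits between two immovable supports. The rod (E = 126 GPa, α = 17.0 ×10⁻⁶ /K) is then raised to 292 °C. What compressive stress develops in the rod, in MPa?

ΔT = 266.4 K. Constrained thermal stress σ = E·α·ΔT = 126.0×10³ MPa × 17.0×10⁻⁶ × 266.4 = 571 MPa (compressive).

571 MPa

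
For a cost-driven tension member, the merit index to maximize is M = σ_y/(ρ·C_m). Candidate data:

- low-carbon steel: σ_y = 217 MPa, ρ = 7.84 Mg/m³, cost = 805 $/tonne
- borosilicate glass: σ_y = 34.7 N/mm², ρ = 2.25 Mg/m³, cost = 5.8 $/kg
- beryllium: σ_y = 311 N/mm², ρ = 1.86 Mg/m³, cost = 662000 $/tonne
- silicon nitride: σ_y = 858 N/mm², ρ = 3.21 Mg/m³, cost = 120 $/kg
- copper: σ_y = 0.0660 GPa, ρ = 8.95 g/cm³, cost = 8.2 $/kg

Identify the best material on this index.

low-carbon steel

After converting to SI:
  low-carbon steel: σ_y = 217.0 MPa, ρ = 7840 kg/m³, cost = 0.8050 $/kg
  borosilicate glass: σ_y = 34.70 MPa, ρ = 2250 kg/m³, cost = 5.800 $/kg
  beryllium: σ_y = 311.0 MPa, ρ = 1860 kg/m³, cost = 662.0 $/kg
  silicon nitride: σ_y = 858.0 MPa, ρ = 3210 kg/m³, cost = 120.0 $/kg
  copper: σ_y = 66.00 MPa, ρ = 8950 kg/m³, cost = 8.200 $/kg
  low-carbon steel: M = 34.4 kN·m per $
  borosilicate glass: M = 2.66 kN·m per $
  silicon nitride: M = 2.23 kN·m per $
  copper: M = 0.899 kN·m per $
  beryllium: M = 0.253 kN·m per $
Low-carbon steel ranks first.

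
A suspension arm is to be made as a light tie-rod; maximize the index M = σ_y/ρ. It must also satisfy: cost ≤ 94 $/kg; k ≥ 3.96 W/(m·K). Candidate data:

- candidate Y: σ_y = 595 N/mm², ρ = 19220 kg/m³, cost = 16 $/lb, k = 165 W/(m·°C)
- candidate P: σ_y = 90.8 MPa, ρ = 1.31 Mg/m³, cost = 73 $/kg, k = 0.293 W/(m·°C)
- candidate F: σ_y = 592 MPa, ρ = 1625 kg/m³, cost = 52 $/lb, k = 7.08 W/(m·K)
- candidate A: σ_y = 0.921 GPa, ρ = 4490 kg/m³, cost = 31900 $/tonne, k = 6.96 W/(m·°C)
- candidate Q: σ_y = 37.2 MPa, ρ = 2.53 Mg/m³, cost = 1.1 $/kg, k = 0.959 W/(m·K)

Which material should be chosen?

Screen on constraints: cost ≤ 94 $/kg; k ≥ 3.96 W/(m·K). Survivors: candidate Y, candidate A.
Normalizing units and computing the index:
  candidate Y: σ_y = 595.0 MPa, ρ = 19220 kg/m³
  candidate A: σ_y = 921.0 MPa, ρ = 4490 kg/m³
  candidate A: M = 205 kN·m/kg
  candidate Y: M = 31.0 kN·m/kg
The maximum is for candidate A.

candidate A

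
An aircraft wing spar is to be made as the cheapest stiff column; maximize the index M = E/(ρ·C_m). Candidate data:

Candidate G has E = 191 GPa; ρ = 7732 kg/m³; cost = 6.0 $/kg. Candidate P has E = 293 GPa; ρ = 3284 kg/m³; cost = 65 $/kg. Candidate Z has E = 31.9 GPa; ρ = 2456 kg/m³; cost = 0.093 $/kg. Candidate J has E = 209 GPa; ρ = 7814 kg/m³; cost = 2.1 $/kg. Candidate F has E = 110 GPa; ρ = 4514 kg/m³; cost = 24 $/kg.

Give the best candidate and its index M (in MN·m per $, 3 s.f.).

candidate Z, M = 140 MN·m per $

Computing M directly (units already consistent):
  candidate Z: M = 140 MN·m per $
  candidate J: M = 12.7 MN·m per $
  candidate G: M = 4.12 MN·m per $
  candidate P: M = 1.37 MN·m per $
  candidate F: M = 1.02 MN·m per $
Candidate Z has the largest M.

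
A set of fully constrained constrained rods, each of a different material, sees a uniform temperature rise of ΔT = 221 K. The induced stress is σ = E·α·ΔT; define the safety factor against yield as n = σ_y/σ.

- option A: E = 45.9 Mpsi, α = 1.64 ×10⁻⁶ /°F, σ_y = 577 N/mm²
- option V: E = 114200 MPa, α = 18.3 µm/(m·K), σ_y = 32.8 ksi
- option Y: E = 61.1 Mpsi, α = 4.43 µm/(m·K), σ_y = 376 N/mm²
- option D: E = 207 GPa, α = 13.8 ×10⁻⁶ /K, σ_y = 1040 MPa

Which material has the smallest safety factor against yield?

Converting E to GPa, α to ×10⁻⁶/K, σ_y to MPa, then σ and n for each:
  option A: E = 316.5, α = 2.95, σ_y = 577.0 → σ = 206 MPa, n = 2.79
  option V: E = 114.2, α = 18.3, σ_y = 226.1 → σ = 462 MPa, n = 0.490
  option Y: E = 421.3, α = 4.43, σ_y = 376.0 → σ = 412 MPa, n = 0.912
  option D: E = 207.0, α = 13.8, σ_y = 1040 → σ = 631 MPa, n = 1.65
Option V has the lowest safety factor, n = 0.490.

option V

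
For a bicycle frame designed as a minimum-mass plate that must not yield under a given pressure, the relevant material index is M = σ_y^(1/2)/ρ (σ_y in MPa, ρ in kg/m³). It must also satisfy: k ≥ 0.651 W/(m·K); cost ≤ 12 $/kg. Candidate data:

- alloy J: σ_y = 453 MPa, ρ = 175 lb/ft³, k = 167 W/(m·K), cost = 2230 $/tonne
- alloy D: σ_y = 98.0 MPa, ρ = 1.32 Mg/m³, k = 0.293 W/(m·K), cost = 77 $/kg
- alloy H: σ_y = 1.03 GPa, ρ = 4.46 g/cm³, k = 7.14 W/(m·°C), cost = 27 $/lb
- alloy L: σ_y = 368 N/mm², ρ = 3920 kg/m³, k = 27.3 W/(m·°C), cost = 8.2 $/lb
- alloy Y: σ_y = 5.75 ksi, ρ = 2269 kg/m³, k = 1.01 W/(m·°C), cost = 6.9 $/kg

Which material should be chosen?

alloy J

Screen on constraints: k ≥ 0.651 W/(m·K); cost ≤ 12 $/kg. Survivors: alloy J, alloy Y.
Convert each candidate to consistent units, then evaluate M:
  alloy J: σ_y = 453.0 MPa, ρ = 2803 kg/m³
  alloy Y: σ_y = 39.64 MPa, ρ = 2269 kg/m³
  alloy J: M = 7.59×10⁻³
  alloy Y: M = 2.77×10⁻³
Highest index: alloy J.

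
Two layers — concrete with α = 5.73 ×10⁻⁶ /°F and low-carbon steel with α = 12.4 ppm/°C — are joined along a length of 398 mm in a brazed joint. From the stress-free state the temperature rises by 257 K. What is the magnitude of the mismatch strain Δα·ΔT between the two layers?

5.36×10⁻⁴

concrete: α = 5.73×10⁻⁶/°F × 9/5 = 10.3×10⁻⁶/K.
Δα = |10.3 − 12.4|×10⁻⁶/K = 2.09×10⁻⁶/K.
Mismatch strain = Δα·ΔT = 2.09×10⁻⁶ × 257.0 = 5.36×10⁻⁴.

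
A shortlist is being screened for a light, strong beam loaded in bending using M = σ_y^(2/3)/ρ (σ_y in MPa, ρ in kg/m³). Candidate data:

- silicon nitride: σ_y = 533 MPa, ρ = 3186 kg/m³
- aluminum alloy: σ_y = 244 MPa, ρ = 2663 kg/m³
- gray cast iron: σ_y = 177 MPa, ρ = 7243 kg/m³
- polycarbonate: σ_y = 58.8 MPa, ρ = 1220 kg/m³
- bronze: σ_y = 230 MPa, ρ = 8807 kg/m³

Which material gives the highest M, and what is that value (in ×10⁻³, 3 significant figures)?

Per-candidate index values:
  silicon nitride: M = 20.6×10⁻³
  aluminum alloy: M = 14.7×10⁻³
  polycarbonate: M = 12.4×10⁻³
  gray cast iron: M = 4.35×10⁻³
  bronze: M = 4.26×10⁻³
Silicon nitride ranks first.

silicon nitride, M = 20.6×10⁻³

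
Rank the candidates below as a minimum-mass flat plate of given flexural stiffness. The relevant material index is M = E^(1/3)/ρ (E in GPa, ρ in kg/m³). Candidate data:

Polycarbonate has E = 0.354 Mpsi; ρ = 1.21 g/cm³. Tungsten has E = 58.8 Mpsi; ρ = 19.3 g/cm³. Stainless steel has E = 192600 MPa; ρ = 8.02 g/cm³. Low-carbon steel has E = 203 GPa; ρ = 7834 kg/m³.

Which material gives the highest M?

Convert each candidate to consistent units, then evaluate M:
  polycarbonate: E = 2.441 GPa, ρ = 1210 kg/m³
  tungsten: E = 405.4 GPa, ρ = 19300 kg/m³
  stainless steel: E = 192.6 GPa, ρ = 8020 kg/m³
  low-carbon steel: E = 203.0 GPa, ρ = 7834 kg/m³
  polycarbonate: M = 1.11×10⁻³
  low-carbon steel: M = 0.750×10⁻³
  stainless steel: M = 0.720×10⁻³
  tungsten: M = 0.383×10⁻³
Polycarbonate ranks first.

polycarbonate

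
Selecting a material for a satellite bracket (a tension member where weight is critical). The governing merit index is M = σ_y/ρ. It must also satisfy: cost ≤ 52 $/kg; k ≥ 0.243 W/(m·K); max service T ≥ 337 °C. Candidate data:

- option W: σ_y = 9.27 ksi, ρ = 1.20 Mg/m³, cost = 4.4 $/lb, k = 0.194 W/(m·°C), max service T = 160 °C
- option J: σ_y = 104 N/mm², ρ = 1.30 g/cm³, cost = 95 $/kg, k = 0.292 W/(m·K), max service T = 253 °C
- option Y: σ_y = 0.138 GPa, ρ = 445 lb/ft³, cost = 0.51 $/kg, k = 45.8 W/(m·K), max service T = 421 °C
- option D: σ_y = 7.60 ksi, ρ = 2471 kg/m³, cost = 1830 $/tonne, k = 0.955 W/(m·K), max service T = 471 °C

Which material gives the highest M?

option D

Screen on constraints: cost ≤ 52 $/kg; k ≥ 0.243 W/(m·K); max service T ≥ 337 °C. Survivors: option Y, option D.
Normalizing units and computing the index:
  option Y: σ_y = 138.0 MPa, ρ = 7128 kg/m³
  option D: σ_y = 52.40 MPa, ρ = 2471 kg/m³
  option D: M = 21.2 kN·m/kg
  option Y: M = 19.4 kN·m/kg
Highest index: option D.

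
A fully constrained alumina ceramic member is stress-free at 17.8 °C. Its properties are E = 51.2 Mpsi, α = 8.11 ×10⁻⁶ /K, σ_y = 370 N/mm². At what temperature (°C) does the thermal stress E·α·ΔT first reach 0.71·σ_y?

E = 51.2 Mpsi = 353.0 GPa.
σ_y = 370 N/mm² = 370.0 MPa.
E·α·ΔT = 262.7 MPa ⇒ ΔT = 262.7 / (353.0×10³ × 8.11×10⁻⁶) = 91.76 K.
T = 17.8 + 91.76 = 109.6 °C.

110 °C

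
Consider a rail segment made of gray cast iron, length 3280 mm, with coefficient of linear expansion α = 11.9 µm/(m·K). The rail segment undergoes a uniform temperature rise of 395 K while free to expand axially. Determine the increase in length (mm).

ΔL = α·L₀·ΔT = 11.9×10⁻⁶ × 3280 mm × 395.0 K = 15.4 mm.

15.4 mm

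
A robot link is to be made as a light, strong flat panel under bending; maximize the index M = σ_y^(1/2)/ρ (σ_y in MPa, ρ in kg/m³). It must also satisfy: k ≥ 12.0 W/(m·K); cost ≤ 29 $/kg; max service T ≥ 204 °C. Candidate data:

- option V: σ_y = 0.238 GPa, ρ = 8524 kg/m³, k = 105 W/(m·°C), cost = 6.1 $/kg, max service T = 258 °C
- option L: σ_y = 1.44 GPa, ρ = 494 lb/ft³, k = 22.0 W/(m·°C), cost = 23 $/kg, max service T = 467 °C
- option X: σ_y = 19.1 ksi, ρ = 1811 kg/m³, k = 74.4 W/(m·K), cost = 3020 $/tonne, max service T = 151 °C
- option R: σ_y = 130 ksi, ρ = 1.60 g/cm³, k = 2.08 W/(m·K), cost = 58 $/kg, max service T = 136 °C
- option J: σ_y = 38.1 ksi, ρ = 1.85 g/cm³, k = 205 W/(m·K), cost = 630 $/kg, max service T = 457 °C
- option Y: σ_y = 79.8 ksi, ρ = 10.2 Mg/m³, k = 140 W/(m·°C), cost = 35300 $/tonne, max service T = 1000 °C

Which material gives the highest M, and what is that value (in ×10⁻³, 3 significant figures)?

option L, M = 4.80×10⁻³

Screen on constraints: k ≥ 12.0 W/(m·K); cost ≤ 29 $/kg; max service T ≥ 204 °C. Survivors: option V, option L.
Normalizing units and computing the index:
  option V: σ_y = 238.0 MPa, ρ = 8524 kg/m³
  option L: σ_y = 1440 MPa, ρ = 7913 kg/m³
  option L: M = 4.80×10⁻³
  option V: M = 1.81×10⁻³
The maximum is for option L.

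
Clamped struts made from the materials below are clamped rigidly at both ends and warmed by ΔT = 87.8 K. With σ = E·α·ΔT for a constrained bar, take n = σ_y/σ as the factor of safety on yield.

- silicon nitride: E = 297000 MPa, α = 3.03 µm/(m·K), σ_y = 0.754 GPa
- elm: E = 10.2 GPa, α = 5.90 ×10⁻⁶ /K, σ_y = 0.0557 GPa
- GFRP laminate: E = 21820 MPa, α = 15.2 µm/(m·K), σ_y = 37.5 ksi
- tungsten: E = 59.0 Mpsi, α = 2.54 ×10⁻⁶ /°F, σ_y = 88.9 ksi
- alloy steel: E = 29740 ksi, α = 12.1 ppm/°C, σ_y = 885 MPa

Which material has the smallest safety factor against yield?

Converting E to GPa, α to ×10⁻⁶/K, σ_y to MPa, then σ and n for each:
  silicon nitride: E = 297.0, α = 3.03, σ_y = 754.0 → σ = 79.0 MPa, n = 9.54
  elm: E = 10.20, α = 5.90, σ_y = 55.70 → σ = 5.28 MPa, n = 10.5
  GFRP laminate: E = 21.82, α = 15.2, σ_y = 258.6 → σ = 29.1 MPa, n = 8.88
  tungsten: E = 406.8, α = 4.57, σ_y = 612.9 → σ = 163 MPa, n = 3.75
  alloy steel: E = 205.1, α = 12.1, σ_y = 885.0 → σ = 218 MPa, n = 4.06
Smallest n: tungsten with n = 3.75.

tungsten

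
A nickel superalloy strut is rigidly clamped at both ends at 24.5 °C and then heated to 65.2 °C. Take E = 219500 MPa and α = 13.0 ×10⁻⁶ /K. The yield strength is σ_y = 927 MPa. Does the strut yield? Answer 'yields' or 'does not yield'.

does not yield

E = 219500 MPa = 219.5 GPa.
ΔT = 40.70 K. Constrained thermal stress σ = E·α·ΔT = 219.5×10³ MPa × 13.0×10⁻⁶ × 40.70 = 116 MPa (compressive).
Compare to σ_y = 927 MPa: σ < σ_y, so it does not yield.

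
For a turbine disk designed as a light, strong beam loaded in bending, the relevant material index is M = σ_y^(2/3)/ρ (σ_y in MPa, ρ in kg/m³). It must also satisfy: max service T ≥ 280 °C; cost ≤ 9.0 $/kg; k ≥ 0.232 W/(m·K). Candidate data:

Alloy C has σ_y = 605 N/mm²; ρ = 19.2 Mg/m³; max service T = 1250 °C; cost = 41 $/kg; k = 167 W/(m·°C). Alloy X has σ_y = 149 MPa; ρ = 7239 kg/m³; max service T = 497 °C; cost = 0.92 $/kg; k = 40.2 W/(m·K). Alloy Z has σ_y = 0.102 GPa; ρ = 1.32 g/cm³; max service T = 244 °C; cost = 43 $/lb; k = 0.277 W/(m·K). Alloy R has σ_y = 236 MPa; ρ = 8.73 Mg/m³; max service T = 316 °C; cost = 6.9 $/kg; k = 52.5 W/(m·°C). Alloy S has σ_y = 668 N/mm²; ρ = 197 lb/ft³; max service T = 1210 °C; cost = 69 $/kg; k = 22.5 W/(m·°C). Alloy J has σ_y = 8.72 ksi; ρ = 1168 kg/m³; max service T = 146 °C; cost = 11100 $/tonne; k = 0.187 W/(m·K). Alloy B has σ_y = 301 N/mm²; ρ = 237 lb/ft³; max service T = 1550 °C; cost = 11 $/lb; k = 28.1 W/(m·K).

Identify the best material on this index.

alloy R

Screen on constraints: max service T ≥ 280 °C; cost ≤ 9.0 $/kg; k ≥ 0.232 W/(m·K). Survivors: alloy X, alloy R.
After converting to SI:
  alloy X: σ_y = 149.0 MPa, ρ = 7239 kg/m³
  alloy R: σ_y = 236.0 MPa, ρ = 8730 kg/m³
  alloy R: M = 4.37×10⁻³
  alloy X: M = 3.88×10⁻³
Alloy R has the largest M.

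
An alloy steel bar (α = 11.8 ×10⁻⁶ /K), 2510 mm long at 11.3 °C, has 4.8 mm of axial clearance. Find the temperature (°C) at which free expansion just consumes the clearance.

173 °C

α·L₀·ΔT = 4.8 mm ⇒ ΔT = 4.8 / (11.8×10⁻⁶ × 2510.0) = 162.1 K.
T = 11.3 + 162.1 = 173.4 °C.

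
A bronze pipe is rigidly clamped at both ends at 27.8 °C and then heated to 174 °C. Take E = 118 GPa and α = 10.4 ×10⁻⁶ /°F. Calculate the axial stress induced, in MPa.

α = 10.4×10⁻⁶/°F × 9/5 = 18.7×10⁻⁶/K.
ΔT = 146.2 K. Constrained thermal stress σ = E·α·ΔT = 118.0×10³ MPa × 18.7×10⁻⁶ × 146.2 = 323 MPa (compressive).

323 MPa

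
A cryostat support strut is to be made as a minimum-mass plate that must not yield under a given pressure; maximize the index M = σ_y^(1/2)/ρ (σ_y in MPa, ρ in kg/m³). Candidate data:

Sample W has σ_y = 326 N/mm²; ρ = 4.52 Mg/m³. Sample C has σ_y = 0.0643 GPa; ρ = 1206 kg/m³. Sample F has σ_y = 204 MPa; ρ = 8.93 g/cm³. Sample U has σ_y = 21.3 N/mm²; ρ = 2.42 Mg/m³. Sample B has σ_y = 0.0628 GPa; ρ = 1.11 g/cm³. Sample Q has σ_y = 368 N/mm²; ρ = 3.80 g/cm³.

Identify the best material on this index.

Putting every candidate on a common basis:
  sample W: σ_y = 326.0 MPa, ρ = 4520 kg/m³
  sample C: σ_y = 64.30 MPa, ρ = 1206 kg/m³
  sample F: σ_y = 204.0 MPa, ρ = 8930 kg/m³
  sample U: σ_y = 21.30 MPa, ρ = 2420 kg/m³
  sample B: σ_y = 62.80 MPa, ρ = 1110 kg/m³
  sample Q: σ_y = 368.0 MPa, ρ = 3800 kg/m³
  sample B: M = 7.14×10⁻³
  sample C: M = 6.65×10⁻³
  sample Q: M = 5.05×10⁻³
  sample W: M = 3.99×10⁻³
  sample U: M = 1.91×10⁻³
  sample F: M = 1.60×10⁻³
Highest index: sample B.

sample B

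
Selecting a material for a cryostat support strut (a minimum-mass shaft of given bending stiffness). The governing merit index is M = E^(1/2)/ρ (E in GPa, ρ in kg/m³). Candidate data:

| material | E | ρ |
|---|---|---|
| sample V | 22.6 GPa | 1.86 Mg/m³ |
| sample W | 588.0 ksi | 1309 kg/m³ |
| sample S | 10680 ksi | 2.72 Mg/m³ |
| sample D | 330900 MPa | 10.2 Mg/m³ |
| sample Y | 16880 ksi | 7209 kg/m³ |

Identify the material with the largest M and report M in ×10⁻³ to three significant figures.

Putting every candidate on a common basis:
  sample V: E = 22.60 GPa, ρ = 1860 kg/m³
  sample W: E = 4.054 GPa, ρ = 1309 kg/m³
  sample S: E = 73.64 GPa, ρ = 2720 kg/m³
  sample D: E = 330.9 GPa, ρ = 10200 kg/m³
  sample Y: E = 116.4 GPa, ρ = 7209 kg/m³
  sample S: M = 3.15×10⁻³
  sample V: M = 2.56×10⁻³
  sample D: M = 1.78×10⁻³
  sample W: M = 1.54×10⁻³
  sample Y: M = 1.50×10⁻³
Sample S ranks first.

sample S, M = 3.15×10⁻³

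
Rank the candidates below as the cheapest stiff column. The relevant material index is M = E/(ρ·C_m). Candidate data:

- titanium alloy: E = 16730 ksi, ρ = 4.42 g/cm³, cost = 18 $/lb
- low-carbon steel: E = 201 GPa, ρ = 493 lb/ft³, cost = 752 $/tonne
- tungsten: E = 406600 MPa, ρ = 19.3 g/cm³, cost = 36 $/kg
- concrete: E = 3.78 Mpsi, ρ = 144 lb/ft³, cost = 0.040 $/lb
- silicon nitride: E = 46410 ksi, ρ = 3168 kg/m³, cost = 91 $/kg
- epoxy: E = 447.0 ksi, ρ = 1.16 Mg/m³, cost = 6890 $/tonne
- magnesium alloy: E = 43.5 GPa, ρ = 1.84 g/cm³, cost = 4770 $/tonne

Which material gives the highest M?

In SI units:
  titanium alloy: E = 115.3 GPa, ρ = 4420 kg/m³, cost = 39.68 $/kg
  low-carbon steel: E = 201.0 GPa, ρ = 7897 kg/m³, cost = 0.7520 $/kg
  tungsten: E = 406.6 GPa, ρ = 19300 kg/m³, cost = 36.00 $/kg
  concrete: E = 26.06 GPa, ρ = 2307 kg/m³, cost = 0.08818 $/kg
  silicon nitride: E = 320.0 GPa, ρ = 3168 kg/m³, cost = 91.00 $/kg
  epoxy: E = 3.082 GPa, ρ = 1160 kg/m³, cost = 6.890 $/kg
  magnesium alloy: E = 43.50 GPa, ρ = 1840 kg/m³, cost = 4.770 $/kg
  concrete: M = 128 MN·m per $
  low-carbon steel: M = 33.8 MN·m per $
  magnesium alloy: M = 4.96 MN·m per $
  silicon nitride: M = 1.11 MN·m per $
  titanium alloy: M = 0.658 MN·m per $
  tungsten: M = 0.585 MN·m per $
  epoxy: M = 0.386 MN·m per $
The maximum is for concrete.

concrete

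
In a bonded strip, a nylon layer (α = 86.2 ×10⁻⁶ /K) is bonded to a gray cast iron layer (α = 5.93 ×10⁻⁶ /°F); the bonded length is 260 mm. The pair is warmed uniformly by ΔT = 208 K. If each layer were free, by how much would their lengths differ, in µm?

4080 µm

gray cast iron: α = 5.93×10⁻⁶/°F × 9/5 = 10.7×10⁻⁶/K.
Δα = |86.2 − 10.7|×10⁻⁶/K = 75.5×10⁻⁶/K.
ΔL_mismatch = Δα·L·ΔT = 75.5×10⁻⁶ × 260.0 mm × 208.0 K = 4080 µm.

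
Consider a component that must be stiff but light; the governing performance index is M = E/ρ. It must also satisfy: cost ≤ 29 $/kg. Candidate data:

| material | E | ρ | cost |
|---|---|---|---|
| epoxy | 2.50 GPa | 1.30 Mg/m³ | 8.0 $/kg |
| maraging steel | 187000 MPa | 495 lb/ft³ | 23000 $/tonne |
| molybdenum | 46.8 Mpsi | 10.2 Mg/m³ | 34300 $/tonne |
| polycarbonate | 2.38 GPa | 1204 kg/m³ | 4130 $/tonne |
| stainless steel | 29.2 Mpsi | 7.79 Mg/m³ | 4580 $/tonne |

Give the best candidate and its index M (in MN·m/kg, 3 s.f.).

Screen on constraints: cost ≤ 29 $/kg. Survivors: epoxy, maraging steel, polycarbonate, stainless steel.
After converting to SI:
  epoxy: E = 2.500 GPa, ρ = 1300 kg/m³
  maraging steel: E = 187.0 GPa, ρ = 7929 kg/m³
  polycarbonate: E = 2.380 GPa, ρ = 1204 kg/m³
  stainless steel: E = 201.3 GPa, ρ = 7790 kg/m³
  stainless steel: M = 25.8 MN·m/kg
  maraging steel: M = 23.6 MN·m/kg
  polycarbonate: M = 1.98 MN·m/kg
  epoxy: M = 1.92 MN·m/kg
The maximum is for stainless steel.

stainless steel, M = 25.8 MN·m/kg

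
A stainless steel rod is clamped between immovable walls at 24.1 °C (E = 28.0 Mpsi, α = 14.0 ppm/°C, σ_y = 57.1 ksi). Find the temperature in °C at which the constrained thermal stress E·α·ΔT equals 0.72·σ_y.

E = 28.0 Mpsi = 193.1 GPa.
σ_y = 57.1 ksi = 393.7 MPa.
E·α·ΔT = 283.5 MPa ⇒ ΔT = 283.5 / (193.1×10³ × 14.0×10⁻⁶) = 104.9 K.
T = 24.1 + 104.9 = 129.0 °C.

129 °C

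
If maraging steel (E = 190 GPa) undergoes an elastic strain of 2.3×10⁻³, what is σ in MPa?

σ = E·ε = 190000 MPa × 2.3×10⁻³ = 437 MPa.

437 MPa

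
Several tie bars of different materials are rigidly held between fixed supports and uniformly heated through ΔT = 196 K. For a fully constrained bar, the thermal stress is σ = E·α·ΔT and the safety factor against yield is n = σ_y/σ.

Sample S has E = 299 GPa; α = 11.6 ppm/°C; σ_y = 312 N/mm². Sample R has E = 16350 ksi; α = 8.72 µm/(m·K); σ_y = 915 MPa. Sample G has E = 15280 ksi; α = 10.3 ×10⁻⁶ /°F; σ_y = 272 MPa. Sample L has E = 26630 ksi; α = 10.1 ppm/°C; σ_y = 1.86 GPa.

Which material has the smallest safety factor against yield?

Per material, after unit conversion:
  sample S: E = 299.0, α = 11.6, σ_y = 312.0 → σ = 680 MPa, n = 0.459
  sample R: E = 112.7, α = 8.72, σ_y = 915.0 → σ = 193 MPa, n = 4.75
  sample G: E = 105.4, α = 18.5, σ_y = 272.0 → σ = 383 MPa, n = 0.710
  sample L: E = 183.6, α = 10.1, σ_y = 1860 → σ = 363 MPa, n = 5.12
Smallest n: sample S with n = 0.459.

sample S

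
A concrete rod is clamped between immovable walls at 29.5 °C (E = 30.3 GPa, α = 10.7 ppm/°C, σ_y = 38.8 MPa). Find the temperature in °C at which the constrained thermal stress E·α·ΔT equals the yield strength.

E·α·ΔT = 38.80 MPa ⇒ ΔT = 38.80 / (30.30×10³ × 10.7×10⁻⁶) = 119.7 K.
T = 29.5 + 119.7 = 149.2 °C.

149 °C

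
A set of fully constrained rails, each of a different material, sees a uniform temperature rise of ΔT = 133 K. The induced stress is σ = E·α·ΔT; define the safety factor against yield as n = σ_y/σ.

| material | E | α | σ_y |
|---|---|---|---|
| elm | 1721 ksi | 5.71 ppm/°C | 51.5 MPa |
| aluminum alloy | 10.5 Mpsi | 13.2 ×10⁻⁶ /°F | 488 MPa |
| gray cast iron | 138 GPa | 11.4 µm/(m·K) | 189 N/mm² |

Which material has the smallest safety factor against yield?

gray cast iron

In consistent units (E in GPa, α in ×10⁻⁶/K, σ_y in MPa):
  elm: E = 11.87, α = 5.71, σ_y = 51.50 → σ = 9.01 MPa, n = 5.72
  aluminum alloy: E = 72.39, α = 23.8, σ_y = 488.0 → σ = 229 MPa, n = 2.13
  gray cast iron: E = 138.0, α = 11.4, σ_y = 189.0 → σ = 209 MPa, n = 0.903
Gray cast iron has the lowest safety factor, n = 0.903.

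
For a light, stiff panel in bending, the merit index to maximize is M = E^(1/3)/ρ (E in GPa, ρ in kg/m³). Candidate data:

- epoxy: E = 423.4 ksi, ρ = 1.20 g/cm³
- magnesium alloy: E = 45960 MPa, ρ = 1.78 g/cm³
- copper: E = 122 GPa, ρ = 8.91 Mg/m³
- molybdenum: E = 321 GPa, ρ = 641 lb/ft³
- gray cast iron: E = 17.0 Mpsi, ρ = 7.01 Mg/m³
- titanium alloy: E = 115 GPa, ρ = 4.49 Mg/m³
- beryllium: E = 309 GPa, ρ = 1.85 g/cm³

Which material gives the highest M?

After converting to SI:
  epoxy: E = 2.919 GPa, ρ = 1200 kg/m³
  magnesium alloy: E = 45.96 GPa, ρ = 1780 kg/m³
  copper: E = 122.0 GPa, ρ = 8910 kg/m³
  molybdenum: E = 321.0 GPa, ρ = 10270 kg/m³
  gray cast iron: E = 117.2 GPa, ρ = 7010 kg/m³
  titanium alloy: E = 115.0 GPa, ρ = 4490 kg/m³
  beryllium: E = 309.0 GPa, ρ = 1850 kg/m³
  beryllium: M = 3.65×10⁻³
  magnesium alloy: M = 2.01×10⁻³
  epoxy: M = 1.19×10⁻³
  titanium alloy: M = 1.08×10⁻³
  gray cast iron: M = 0.698×10⁻³
  molybdenum: M = 0.667×10⁻³
  copper: M = 0.557×10⁻³
The maximum is for beryllium.

beryllium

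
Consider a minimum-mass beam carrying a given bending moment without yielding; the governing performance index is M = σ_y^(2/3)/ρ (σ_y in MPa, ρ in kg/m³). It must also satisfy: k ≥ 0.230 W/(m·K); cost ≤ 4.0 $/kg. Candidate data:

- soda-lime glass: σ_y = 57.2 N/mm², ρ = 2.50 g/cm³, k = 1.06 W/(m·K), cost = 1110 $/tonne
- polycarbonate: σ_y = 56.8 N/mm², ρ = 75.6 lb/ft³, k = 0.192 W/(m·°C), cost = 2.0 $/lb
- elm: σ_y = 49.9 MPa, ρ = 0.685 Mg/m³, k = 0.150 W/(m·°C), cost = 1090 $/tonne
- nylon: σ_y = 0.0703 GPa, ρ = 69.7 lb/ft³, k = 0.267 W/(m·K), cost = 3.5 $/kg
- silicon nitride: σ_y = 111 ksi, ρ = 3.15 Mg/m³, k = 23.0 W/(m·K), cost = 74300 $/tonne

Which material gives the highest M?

nylon

Screen on constraints: k ≥ 0.230 W/(m·K); cost ≤ 4.0 $/kg. Survivors: soda-lime glass, nylon.
Putting every candidate on a common basis:
  soda-lime glass: σ_y = 57.20 MPa, ρ = 2500 kg/m³
  nylon: σ_y = 70.30 MPa, ρ = 1116 kg/m³
  nylon: M = 15.3×10⁻³
  soda-lime glass: M = 5.94×10⁻³
Nylon has the largest M.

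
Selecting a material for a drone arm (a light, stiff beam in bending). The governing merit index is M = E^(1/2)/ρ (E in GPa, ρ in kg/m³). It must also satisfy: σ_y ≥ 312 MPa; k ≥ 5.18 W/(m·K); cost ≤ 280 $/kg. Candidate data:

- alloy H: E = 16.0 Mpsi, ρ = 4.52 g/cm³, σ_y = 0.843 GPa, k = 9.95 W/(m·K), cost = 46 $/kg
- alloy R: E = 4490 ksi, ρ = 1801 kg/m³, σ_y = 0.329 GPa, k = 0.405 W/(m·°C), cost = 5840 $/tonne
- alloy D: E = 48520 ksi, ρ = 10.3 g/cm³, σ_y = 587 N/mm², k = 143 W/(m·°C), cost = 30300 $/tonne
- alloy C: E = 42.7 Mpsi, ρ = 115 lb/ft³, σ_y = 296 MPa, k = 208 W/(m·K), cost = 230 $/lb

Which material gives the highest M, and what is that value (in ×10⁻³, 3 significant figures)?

alloy H, M = 2.32×10⁻³

Screen on constraints: σ_y ≥ 312 MPa; k ≥ 5.18 W/(m·K); cost ≤ 280 $/kg. Survivors: alloy H, alloy D.
In SI units:
  alloy H: E = 110.3 GPa, ρ = 4520 kg/m³
  alloy D: E = 334.5 GPa, ρ = 10300 kg/m³
  alloy H: M = 2.32×10⁻³
  alloy D: M = 1.78×10⁻³
The maximum is for alloy H.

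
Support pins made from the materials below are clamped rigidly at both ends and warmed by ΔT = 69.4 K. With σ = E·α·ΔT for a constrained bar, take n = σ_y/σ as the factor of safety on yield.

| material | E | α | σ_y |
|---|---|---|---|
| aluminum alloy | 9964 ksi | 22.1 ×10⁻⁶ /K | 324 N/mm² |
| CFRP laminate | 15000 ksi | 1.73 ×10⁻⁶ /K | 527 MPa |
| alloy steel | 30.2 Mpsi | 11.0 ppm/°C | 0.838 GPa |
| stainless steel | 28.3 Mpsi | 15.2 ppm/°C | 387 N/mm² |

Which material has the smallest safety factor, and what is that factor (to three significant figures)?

stainless steel, n = 1.88

Per material, after unit conversion:
  aluminum alloy: E = 68.70, α = 22.1, σ_y = 324.0 → σ = 105 MPa, n = 3.07
  CFRP laminate: E = 103.4, α = 1.73, σ_y = 527.0 → σ = 12.4 MPa, n = 42.4
  alloy steel: E = 208.2, α = 11.0, σ_y = 838.0 → σ = 159 MPa, n = 5.27
  stainless steel: E = 195.1, α = 15.2, σ_y = 387.0 → σ = 206 MPa, n = 1.88
Smallest n: stainless steel with n = 1.88.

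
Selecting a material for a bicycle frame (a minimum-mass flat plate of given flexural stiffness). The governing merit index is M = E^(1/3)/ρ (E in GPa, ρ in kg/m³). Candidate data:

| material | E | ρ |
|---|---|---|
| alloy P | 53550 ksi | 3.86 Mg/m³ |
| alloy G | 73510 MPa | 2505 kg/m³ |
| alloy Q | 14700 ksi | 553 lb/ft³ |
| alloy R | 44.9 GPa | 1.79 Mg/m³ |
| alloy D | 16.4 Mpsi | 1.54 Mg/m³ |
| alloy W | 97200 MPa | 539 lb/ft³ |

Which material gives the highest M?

After converting to SI:
  alloy P: E = 369.2 GPa, ρ = 3860 kg/m³
  alloy G: E = 73.51 GPa, ρ = 2505 kg/m³
  alloy Q: E = 101.4 GPa, ρ = 8858 kg/m³
  alloy R: E = 44.90 GPa, ρ = 1790 kg/m³
  alloy D: E = 113.1 GPa, ρ = 1540 kg/m³
  alloy W: E = 97.20 GPa, ρ = 8634 kg/m³
  alloy D: M = 3.14×10⁻³
  alloy R: M = 1.99×10⁻³
  alloy P: M = 1.86×10⁻³
  alloy G: M = 1.67×10⁻³
  alloy W: M = 0.533×10⁻³
  alloy Q: M = 0.526×10⁻³
The maximum is for alloy D.

alloy D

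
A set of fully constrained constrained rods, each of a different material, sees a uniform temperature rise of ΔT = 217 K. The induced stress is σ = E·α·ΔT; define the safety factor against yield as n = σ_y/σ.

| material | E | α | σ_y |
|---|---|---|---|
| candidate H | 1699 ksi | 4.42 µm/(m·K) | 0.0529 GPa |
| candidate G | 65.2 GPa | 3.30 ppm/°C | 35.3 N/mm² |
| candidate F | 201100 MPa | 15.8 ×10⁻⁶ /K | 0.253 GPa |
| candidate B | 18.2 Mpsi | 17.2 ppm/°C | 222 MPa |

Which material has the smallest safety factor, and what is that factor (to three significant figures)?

With everything in SI (GPa, ×10⁻⁶/K, MPa):
  candidate H: E = 11.71, α = 4.42, σ_y = 52.90 → σ = 11.2 MPa, n = 4.71
  candidate G: E = 65.20, α = 3.30, σ_y = 35.30 → σ = 46.7 MPa, n = 0.756
  candidate F: E = 201.1, α = 15.8, σ_y = 253.0 → σ = 689 MPa, n = 0.367
  candidate B: E = 125.5, α = 17.2, σ_y = 222.0 → σ = 468 MPa, n = 0.474
The minimum is candidate F at n = 0.367.

candidate F, n = 0.367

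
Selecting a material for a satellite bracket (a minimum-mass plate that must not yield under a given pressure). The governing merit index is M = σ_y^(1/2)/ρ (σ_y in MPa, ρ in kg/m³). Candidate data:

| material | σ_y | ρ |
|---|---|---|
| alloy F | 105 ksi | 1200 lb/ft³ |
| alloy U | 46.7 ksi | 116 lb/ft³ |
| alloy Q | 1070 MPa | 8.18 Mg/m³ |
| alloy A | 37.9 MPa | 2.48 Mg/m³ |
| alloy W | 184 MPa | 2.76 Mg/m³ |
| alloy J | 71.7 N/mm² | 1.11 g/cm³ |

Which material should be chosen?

Normalizing units and computing the index:
  alloy F: σ_y = 723.9 MPa, ρ = 19220 kg/m³
  alloy U: σ_y = 322.0 MPa, ρ = 1858 kg/m³
  alloy Q: σ_y = 1070 MPa, ρ = 8180 kg/m³
  alloy A: σ_y = 37.90 MPa, ρ = 2480 kg/m³
  alloy W: σ_y = 184.0 MPa, ρ = 2760 kg/m³
  alloy J: σ_y = 71.70 MPa, ρ = 1110 kg/m³
  alloy U: M = 9.66×10⁻³
  alloy J: M = 7.63×10⁻³
  alloy W: M = 4.91×10⁻³
  alloy Q: M = 4.00×10⁻³
  alloy A: M = 2.48×10⁻³
  alloy F: M = 1.40×10⁻³
The maximum is for alloy U.

alloy U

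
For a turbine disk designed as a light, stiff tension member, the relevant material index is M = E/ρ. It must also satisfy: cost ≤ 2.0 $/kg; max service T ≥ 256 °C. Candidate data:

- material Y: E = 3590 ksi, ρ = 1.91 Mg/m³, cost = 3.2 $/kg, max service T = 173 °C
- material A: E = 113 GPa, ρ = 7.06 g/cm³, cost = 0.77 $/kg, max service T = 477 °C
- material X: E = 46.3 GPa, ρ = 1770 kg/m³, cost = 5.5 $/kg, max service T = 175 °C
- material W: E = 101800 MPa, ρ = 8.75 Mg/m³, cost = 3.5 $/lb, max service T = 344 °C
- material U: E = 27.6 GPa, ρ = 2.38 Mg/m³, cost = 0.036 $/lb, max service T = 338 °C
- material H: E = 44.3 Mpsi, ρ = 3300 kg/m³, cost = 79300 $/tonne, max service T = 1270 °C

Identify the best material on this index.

Screen on constraints: cost ≤ 2.0 $/kg; max service T ≥ 256 °C. Survivors: material A, material U.
Putting every candidate on a common basis:
  material A: E = 113.0 GPa, ρ = 7060 kg/m³
  material U: E = 27.60 GPa, ρ = 2380 kg/m³
  material A: M = 16.0 MN·m/kg
  material U: M = 11.6 MN·m/kg
Highest index: material A.

material A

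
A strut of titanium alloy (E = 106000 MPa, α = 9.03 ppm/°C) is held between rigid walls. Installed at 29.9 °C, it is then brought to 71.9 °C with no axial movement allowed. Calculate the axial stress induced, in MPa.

E = 106000 MPa = 106.0 GPa.
ΔT = 42.00 K. Constrained thermal stress σ = E·α·ΔT = 106.0×10³ MPa × 9.03×10⁻⁶ × 42.00 = 40.2 MPa (compressive).

40.2 MPa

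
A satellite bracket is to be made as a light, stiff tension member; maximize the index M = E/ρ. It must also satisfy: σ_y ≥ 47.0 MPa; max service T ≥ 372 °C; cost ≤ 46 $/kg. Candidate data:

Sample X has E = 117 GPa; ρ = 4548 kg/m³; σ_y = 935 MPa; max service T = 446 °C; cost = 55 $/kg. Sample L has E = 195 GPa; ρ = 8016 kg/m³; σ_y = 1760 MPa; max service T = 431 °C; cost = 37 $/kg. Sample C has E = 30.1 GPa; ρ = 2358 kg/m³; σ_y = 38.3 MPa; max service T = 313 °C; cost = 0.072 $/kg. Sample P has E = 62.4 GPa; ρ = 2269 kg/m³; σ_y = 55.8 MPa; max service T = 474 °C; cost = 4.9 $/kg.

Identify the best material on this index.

Screen on constraints: σ_y ≥ 47.0 MPa; max service T ≥ 372 °C; cost ≤ 46 $/kg. Survivors: sample L, sample P.
Evaluate M for each candidate:
  sample P: M = 27.5 MN·m/kg
  sample L: M = 24.3 MN·m/kg
Sample P ranks first.

sample P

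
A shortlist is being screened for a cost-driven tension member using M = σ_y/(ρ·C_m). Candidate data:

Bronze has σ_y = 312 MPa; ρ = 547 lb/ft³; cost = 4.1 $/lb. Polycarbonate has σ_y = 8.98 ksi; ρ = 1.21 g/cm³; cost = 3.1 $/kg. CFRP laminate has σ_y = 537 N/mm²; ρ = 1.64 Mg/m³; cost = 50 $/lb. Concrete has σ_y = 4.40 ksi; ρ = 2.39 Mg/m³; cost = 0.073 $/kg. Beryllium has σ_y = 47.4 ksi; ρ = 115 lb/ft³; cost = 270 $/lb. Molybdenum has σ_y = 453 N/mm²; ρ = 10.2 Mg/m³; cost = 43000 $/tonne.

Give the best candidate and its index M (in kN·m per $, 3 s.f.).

concrete, M = 174 kN·m per $

Convert each candidate to consistent units, then evaluate M:
  bronze: σ_y = 312.0 MPa, ρ = 8762 kg/m³, cost = 9.039 $/kg
  polycarbonate: σ_y = 61.91 MPa, ρ = 1210 kg/m³, cost = 3.100 $/kg
  CFRP laminate: σ_y = 537.0 MPa, ρ = 1640 kg/m³, cost = 110.2 $/kg
  concrete: σ_y = 30.34 MPa, ρ = 2390 kg/m³, cost = 0.07300 $/kg
  beryllium: σ_y = 326.8 MPa, ρ = 1842 kg/m³, cost = 595.2 $/kg
  molybdenum: σ_y = 453.0 MPa, ρ = 10200 kg/m³, cost = 43.00 $/kg
  concrete: M = 174 kN·m per $
  polycarbonate: M = 16.5 kN·m per $
  bronze: M = 3.94 kN·m per $
  CFRP laminate: M = 2.97 kN·m per $
  molybdenum: M = 1.03 kN·m per $
  beryllium: M = 0.298 kN·m per $
Concrete ranks first.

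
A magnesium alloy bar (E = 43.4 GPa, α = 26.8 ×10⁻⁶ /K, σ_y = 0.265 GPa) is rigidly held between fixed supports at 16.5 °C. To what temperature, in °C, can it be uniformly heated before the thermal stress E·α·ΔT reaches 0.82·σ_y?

σ_y = 0.265 GPa = 265.0 MPa.
E·α·ΔT = 217.3 MPa ⇒ ΔT = 217.3 / (43.40×10³ × 26.8×10⁻⁶) = 186.8 K.
T = 16.5 + 186.8 = 203.3 °C.

203 °C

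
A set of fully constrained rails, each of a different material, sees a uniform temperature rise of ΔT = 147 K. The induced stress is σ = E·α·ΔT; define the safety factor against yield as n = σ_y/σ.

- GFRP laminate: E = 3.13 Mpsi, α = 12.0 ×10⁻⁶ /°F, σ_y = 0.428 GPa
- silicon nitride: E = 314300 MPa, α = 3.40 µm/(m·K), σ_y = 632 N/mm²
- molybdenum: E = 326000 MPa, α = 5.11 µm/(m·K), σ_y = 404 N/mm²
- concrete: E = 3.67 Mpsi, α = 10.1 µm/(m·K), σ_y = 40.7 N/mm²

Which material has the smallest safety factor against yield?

In consistent units (E in GPa, α in ×10⁻⁶/K, σ_y in MPa):
  GFRP laminate: E = 21.58, α = 21.6, σ_y = 428.0 → σ = 68.5 MPa, n = 6.25
  silicon nitride: E = 314.3, α = 3.40, σ_y = 632.0 → σ = 157 MPa, n = 4.02
  molybdenum: E = 326.0, α = 5.11, σ_y = 404.0 → σ = 245 MPa, n = 1.65
  concrete: E = 25.30, α = 10.1, σ_y = 40.70 → σ = 37.6 MPa, n = 1.08
The minimum is concrete at n = 1.08.

concrete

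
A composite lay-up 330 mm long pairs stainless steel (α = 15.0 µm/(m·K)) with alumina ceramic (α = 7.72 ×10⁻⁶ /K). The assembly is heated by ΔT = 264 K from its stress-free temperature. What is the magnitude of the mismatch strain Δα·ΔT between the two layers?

1.92×10⁻³

Δα = |15.0 − 7.72|×10⁻⁶/K = 7.28×10⁻⁶/K.
Mismatch strain = Δα·ΔT = 7.28×10⁻⁶ × 264.0 = 1.92×10⁻³.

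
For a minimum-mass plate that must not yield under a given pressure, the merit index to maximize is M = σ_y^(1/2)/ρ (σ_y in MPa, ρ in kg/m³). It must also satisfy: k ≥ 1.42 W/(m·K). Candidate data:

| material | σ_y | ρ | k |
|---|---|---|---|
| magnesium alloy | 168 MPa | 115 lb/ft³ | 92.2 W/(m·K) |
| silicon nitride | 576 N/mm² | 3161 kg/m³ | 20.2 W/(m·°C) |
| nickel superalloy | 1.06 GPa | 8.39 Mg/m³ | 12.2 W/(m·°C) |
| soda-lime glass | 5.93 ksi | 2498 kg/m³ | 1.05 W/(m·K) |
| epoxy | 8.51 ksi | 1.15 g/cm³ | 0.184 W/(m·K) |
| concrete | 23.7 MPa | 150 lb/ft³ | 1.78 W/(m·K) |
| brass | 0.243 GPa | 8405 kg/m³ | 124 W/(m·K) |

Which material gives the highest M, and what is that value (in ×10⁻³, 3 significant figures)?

silicon nitride, M = 7.59×10⁻³

Screen on constraints: k ≥ 1.42 W/(m·K). Survivors: magnesium alloy, silicon nitride, nickel superalloy, concrete, brass.
In SI units:
  magnesium alloy: σ_y = 168.0 MPa, ρ = 1842 kg/m³
  silicon nitride: σ_y = 576.0 MPa, ρ = 3161 kg/m³
  nickel superalloy: σ_y = 1060 MPa, ρ = 8390 kg/m³
  concrete: σ_y = 23.70 MPa, ρ = 2403 kg/m³
  brass: σ_y = 243.0 MPa, ρ = 8405 kg/m³
  silicon nitride: M = 7.59×10⁻³
  magnesium alloy: M = 7.04×10⁻³
  nickel superalloy: M = 3.88×10⁻³
  concrete: M = 2.03×10⁻³
  brass: M = 1.85×10⁻³
Highest index: silicon nitride.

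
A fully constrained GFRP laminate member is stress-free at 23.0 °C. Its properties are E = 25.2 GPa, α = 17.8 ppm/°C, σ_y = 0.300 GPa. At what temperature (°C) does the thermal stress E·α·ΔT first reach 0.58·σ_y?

σ_y = 0.300 GPa = 300.0 MPa.
E·α·ΔT = 174.0 MPa ⇒ ΔT = 174.0 / (25.20×10³ × 17.8×10⁻⁶) = 387.9 K.
T = 23.0 + 387.9 = 410.9 °C.

411 °C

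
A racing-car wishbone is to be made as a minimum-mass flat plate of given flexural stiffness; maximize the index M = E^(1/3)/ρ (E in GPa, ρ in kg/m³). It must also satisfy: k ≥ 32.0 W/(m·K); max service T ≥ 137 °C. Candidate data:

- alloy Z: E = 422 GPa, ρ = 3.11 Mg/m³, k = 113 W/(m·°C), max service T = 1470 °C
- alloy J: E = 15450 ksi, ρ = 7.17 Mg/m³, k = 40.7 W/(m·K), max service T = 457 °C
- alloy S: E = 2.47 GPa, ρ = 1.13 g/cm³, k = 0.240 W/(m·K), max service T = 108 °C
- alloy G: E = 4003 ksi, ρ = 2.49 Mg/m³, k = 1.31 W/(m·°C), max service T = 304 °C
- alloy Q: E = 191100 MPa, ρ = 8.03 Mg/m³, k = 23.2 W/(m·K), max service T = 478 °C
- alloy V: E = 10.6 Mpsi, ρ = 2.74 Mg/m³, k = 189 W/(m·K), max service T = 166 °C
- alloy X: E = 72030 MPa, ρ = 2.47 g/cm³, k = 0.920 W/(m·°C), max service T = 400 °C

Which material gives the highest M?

alloy Z

Screen on constraints: k ≥ 32.0 W/(m·K); max service T ≥ 137 °C. Survivors: alloy Z, alloy J, alloy V.
After converting to SI:
  alloy Z: E = 422.0 GPa, ρ = 3110 kg/m³
  alloy J: E = 106.5 GPa, ρ = 7170 kg/m³
  alloy V: E = 73.08 GPa, ρ = 2740 kg/m³
  alloy Z: M = 2.41×10⁻³
  alloy V: M = 1.53×10⁻³
  alloy J: M = 0.661×10⁻³
Alloy Z has the largest M.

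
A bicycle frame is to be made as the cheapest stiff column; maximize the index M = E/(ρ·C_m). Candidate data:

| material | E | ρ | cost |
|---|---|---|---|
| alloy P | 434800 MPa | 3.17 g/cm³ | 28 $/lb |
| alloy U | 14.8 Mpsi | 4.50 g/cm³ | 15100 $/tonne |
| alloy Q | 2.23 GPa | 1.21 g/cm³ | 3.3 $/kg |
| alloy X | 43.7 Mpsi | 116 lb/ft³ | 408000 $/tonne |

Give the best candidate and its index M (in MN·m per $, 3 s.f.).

alloy P, M = 2.22 MN·m per $

Normalizing units and computing the index:
  alloy P: E = 434.8 GPa, ρ = 3170 kg/m³, cost = 61.73 $/kg
  alloy U: E = 102.0 GPa, ρ = 4500 kg/m³, cost = 15.10 $/kg
  alloy Q: E = 2.230 GPa, ρ = 1210 kg/m³, cost = 3.300 $/kg
  alloy X: E = 301.3 GPa, ρ = 1858 kg/m³, cost = 408.0 $/kg
  alloy P: M = 2.22 MN·m per $
  alloy U: M = 1.50 MN·m per $
  alloy Q: M = 0.558 MN·m per $
  alloy X: M = 0.397 MN·m per $
Alloy P has the largest M.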